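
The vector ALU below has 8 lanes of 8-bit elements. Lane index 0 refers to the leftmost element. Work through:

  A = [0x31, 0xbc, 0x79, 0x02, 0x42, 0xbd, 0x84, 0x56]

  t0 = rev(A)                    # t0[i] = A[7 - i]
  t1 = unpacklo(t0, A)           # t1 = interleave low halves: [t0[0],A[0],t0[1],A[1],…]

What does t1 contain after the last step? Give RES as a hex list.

  t0: 56 84 bd 42 02 79 bc 31
  t1: 56 31 84 bc bd 79 42 02

RES = [ 0x56  0x31  0x84  0xbc  0xbd  0x79  0x42  0x02 ]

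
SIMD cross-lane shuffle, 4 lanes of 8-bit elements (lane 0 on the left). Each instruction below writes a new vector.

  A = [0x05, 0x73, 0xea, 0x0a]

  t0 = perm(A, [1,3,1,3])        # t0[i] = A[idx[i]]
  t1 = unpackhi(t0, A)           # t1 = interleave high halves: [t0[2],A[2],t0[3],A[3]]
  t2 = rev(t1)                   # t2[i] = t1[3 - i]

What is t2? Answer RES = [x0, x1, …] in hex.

RES = [ 0x0a  0x0a  0xea  0x73 ]

→ t0 |73|0a|73|0a|
→ t1 |73|ea|0a|0a|
→ t2 |0a|0a|ea|73|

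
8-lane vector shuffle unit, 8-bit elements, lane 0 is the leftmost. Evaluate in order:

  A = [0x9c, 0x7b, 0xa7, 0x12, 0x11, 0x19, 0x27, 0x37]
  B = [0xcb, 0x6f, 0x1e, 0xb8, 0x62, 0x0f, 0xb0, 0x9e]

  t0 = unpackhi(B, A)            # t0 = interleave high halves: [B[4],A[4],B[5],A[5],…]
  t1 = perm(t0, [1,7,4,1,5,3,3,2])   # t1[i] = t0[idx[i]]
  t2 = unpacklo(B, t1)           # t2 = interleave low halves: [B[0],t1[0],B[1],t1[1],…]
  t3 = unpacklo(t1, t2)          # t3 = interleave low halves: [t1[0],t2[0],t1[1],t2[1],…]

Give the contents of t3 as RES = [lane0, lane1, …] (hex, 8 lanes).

→ t0 |62|11|0f|19|b0|27|9e|37|
→ t1 |11|37|b0|11|27|19|19|0f|
→ t2 |cb|11|6f|37|1e|b0|b8|11|
→ t3 |11|cb|37|11|b0|6f|11|37|

RES = [ 0x11  0xcb  0x37  0x11  0xb0  0x6f  0x11  0x37 ]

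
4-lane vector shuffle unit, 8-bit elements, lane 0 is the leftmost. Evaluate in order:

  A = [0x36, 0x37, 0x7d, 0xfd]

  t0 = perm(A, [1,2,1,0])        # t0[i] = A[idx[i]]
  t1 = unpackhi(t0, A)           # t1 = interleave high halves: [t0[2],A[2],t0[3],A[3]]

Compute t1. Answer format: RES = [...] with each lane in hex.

  t0: 37 7d 37 36
  t1: 37 7d 36 fd

RES = [0x37, 0x7d, 0x36, 0xfd]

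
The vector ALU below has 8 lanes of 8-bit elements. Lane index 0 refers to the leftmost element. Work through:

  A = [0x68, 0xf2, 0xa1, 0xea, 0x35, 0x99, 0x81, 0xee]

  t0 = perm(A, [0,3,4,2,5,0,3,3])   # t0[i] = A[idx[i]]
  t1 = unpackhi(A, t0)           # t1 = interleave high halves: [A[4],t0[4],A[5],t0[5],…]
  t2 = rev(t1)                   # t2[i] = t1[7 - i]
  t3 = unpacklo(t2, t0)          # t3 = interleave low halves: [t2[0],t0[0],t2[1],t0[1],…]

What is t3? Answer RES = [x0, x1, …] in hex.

→ t0 |68|ea|35|a1|99|68|ea|ea|
→ t1 |35|99|99|68|81|ea|ee|ea|
→ t2 |ea|ee|ea|81|68|99|99|35|
→ t3 |ea|68|ee|ea|ea|35|81|a1|

RES = [0xea, 0x68, 0xee, 0xea, 0xea, 0x35, 0x81, 0xa1]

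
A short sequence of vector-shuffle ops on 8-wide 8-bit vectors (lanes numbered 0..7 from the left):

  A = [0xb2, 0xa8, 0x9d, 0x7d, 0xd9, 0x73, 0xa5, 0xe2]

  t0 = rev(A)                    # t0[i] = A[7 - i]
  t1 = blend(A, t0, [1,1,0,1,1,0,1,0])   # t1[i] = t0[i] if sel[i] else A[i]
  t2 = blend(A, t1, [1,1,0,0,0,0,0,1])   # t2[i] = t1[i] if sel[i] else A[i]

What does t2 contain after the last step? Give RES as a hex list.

RES = [0xe2, 0xa5, 0x9d, 0x7d, 0xd9, 0x73, 0xa5, 0xe2]

  t0: e2 a5 73 d9 7d 9d a8 b2
  t1: e2 a5 9d d9 7d 73 a8 e2
  t2: e2 a5 9d 7d d9 73 a5 e2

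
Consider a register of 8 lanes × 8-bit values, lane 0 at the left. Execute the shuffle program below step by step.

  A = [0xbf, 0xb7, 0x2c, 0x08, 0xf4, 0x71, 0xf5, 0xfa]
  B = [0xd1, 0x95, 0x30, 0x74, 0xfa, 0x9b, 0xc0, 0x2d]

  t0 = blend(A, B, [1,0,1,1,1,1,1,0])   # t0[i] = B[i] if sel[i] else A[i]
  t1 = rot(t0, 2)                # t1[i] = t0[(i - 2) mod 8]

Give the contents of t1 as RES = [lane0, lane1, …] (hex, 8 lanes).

RES = [ 0xc0  0xfa  0xd1  0xb7  0x30  0x74  0xfa  0x9b ]

→ t0 |d1|b7|30|74|fa|9b|c0|fa|
→ t1 |c0|fa|d1|b7|30|74|fa|9b|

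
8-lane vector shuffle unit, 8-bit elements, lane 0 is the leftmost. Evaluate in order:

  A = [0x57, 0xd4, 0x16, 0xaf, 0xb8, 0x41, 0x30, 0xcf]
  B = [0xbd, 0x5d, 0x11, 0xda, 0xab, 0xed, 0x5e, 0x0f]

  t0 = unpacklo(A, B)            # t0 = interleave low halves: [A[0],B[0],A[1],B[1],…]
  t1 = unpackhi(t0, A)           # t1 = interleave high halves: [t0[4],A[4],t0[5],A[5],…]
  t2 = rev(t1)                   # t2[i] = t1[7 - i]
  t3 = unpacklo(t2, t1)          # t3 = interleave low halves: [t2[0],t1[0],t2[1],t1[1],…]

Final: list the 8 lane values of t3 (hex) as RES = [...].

RES = [0xcf, 0x16, 0xda, 0xb8, 0x30, 0x11, 0xaf, 0x41]

t0 = [0x57, 0xbd, 0xd4, 0x5d, 0x16, 0x11, 0xaf, 0xda]
t1 = [0x16, 0xb8, 0x11, 0x41, 0xaf, 0x30, 0xda, 0xcf]
t2 = [0xcf, 0xda, 0x30, 0xaf, 0x41, 0x11, 0xb8, 0x16]
t3 = [0xcf, 0x16, 0xda, 0xb8, 0x30, 0x11, 0xaf, 0x41]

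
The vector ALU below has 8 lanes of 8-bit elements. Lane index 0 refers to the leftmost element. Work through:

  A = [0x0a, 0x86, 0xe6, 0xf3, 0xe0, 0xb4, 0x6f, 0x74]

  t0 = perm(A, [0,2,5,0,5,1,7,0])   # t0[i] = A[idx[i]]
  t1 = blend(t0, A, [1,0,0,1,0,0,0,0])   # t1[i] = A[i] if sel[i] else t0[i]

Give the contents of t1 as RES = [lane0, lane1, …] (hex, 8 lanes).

RES = [0x0a, 0xe6, 0xb4, 0xf3, 0xb4, 0x86, 0x74, 0x0a]

t0 = [0x0a, 0xe6, 0xb4, 0x0a, 0xb4, 0x86, 0x74, 0x0a]
t1 = [0x0a, 0xe6, 0xb4, 0xf3, 0xb4, 0x86, 0x74, 0x0a]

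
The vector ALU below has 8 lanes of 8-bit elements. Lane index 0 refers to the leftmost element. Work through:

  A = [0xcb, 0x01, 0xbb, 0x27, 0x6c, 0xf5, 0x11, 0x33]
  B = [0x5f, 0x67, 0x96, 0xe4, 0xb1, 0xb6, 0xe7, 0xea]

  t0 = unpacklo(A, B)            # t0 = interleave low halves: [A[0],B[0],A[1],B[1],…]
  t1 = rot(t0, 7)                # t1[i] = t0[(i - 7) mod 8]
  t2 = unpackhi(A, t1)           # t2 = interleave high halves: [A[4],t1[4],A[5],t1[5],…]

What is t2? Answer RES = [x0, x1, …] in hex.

RES = [0x6c, 0x96, 0xf5, 0x27, 0x11, 0xe4, 0x33, 0xcb]

t0 = [0xcb, 0x5f, 0x01, 0x67, 0xbb, 0x96, 0x27, 0xe4]
t1 = [0x5f, 0x01, 0x67, 0xbb, 0x96, 0x27, 0xe4, 0xcb]
t2 = [0x6c, 0x96, 0xf5, 0x27, 0x11, 0xe4, 0x33, 0xcb]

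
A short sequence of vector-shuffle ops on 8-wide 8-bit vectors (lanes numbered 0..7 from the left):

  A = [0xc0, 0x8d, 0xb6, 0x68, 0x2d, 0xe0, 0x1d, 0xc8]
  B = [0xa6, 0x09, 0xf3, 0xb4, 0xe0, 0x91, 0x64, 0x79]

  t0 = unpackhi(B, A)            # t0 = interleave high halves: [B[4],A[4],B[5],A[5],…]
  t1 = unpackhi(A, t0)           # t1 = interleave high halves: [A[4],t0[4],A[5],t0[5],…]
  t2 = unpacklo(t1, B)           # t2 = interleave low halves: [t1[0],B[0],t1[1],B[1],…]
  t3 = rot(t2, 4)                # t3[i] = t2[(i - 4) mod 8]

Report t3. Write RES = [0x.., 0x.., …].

  t0: e0 2d 91 e0 64 1d 79 c8
  t1: 2d 64 e0 1d 1d 79 c8 c8
  t2: 2d a6 64 09 e0 f3 1d b4
  t3: e0 f3 1d b4 2d a6 64 09

RES = [ 0xe0  0xf3  0x1d  0xb4  0x2d  0xa6  0x64  0x09 ]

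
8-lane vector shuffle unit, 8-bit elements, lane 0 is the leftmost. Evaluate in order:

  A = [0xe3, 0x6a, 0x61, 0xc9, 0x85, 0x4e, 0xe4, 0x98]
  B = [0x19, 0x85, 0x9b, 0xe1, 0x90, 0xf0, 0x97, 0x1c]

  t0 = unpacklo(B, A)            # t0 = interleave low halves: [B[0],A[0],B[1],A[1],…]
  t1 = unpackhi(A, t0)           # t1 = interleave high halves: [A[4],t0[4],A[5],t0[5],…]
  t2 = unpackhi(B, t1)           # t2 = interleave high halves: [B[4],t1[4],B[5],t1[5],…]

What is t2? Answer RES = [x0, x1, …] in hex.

RES = [ 0x90  0xe4  0xf0  0xe1  0x97  0x98  0x1c  0xc9 ]

t0 = [0x19, 0xe3, 0x85, 0x6a, 0x9b, 0x61, 0xe1, 0xc9]
t1 = [0x85, 0x9b, 0x4e, 0x61, 0xe4, 0xe1, 0x98, 0xc9]
t2 = [0x90, 0xe4, 0xf0, 0xe1, 0x97, 0x98, 0x1c, 0xc9]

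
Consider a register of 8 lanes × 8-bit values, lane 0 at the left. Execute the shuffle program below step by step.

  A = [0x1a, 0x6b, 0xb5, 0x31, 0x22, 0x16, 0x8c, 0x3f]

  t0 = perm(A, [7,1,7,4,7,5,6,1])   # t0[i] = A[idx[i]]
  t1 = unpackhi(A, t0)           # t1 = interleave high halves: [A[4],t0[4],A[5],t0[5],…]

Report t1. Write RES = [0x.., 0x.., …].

RES = [0x22, 0x3f, 0x16, 0x16, 0x8c, 0x8c, 0x3f, 0x6b]

t0 = [0x3f, 0x6b, 0x3f, 0x22, 0x3f, 0x16, 0x8c, 0x6b]
t1 = [0x22, 0x3f, 0x16, 0x16, 0x8c, 0x8c, 0x3f, 0x6b]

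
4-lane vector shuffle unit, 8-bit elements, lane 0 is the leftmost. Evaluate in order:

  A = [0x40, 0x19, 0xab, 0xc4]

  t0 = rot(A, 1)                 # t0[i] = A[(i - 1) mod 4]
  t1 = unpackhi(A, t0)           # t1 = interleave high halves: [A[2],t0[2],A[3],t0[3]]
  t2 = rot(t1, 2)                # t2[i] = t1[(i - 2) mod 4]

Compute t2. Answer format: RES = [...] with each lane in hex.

t0 = [0xc4, 0x40, 0x19, 0xab]
t1 = [0xab, 0x19, 0xc4, 0xab]
t2 = [0xc4, 0xab, 0xab, 0x19]

RES = [ 0xc4  0xab  0xab  0x19 ]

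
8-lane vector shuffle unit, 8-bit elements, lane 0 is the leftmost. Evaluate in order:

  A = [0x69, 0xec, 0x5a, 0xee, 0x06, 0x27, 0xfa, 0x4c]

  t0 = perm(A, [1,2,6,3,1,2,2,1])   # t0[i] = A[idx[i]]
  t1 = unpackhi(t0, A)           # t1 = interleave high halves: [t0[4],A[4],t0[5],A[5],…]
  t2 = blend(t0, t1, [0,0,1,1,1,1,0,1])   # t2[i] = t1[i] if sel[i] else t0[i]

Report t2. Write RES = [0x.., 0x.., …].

RES = [0xec, 0x5a, 0x5a, 0x27, 0x5a, 0xfa, 0x5a, 0x4c]

  t0: ec 5a fa ee ec 5a 5a ec
  t1: ec 06 5a 27 5a fa ec 4c
  t2: ec 5a 5a 27 5a fa 5a 4c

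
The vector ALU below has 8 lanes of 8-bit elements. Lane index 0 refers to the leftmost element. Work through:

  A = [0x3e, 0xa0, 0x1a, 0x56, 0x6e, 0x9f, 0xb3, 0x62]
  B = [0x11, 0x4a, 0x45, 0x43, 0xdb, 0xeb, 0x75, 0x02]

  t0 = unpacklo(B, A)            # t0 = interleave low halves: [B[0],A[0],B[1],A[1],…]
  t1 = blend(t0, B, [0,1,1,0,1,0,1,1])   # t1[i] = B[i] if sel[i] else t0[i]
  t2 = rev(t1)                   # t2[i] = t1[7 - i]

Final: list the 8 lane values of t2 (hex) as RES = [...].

  t0: 11 3e 4a a0 45 1a 43 56
  t1: 11 4a 45 a0 db 1a 75 02
  t2: 02 75 1a db a0 45 4a 11

RES = [ 0x02  0x75  0x1a  0xdb  0xa0  0x45  0x4a  0x11 ]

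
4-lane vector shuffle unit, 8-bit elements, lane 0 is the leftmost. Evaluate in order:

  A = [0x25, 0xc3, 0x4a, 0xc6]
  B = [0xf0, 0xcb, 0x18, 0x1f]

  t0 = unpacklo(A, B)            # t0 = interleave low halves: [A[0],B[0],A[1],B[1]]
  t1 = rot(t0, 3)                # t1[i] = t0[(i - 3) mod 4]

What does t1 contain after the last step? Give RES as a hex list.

RES = [ 0xf0  0xc3  0xcb  0x25 ]

→ t0 |25|f0|c3|cb|
→ t1 |f0|c3|cb|25|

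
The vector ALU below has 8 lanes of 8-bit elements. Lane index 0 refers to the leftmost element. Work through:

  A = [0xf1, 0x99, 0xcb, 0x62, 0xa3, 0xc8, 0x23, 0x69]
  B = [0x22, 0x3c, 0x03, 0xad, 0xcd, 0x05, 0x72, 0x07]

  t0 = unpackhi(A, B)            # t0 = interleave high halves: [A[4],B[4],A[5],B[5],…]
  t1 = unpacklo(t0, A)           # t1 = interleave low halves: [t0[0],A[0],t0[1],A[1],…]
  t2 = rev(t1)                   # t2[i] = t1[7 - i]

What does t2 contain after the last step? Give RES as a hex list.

→ t0 |a3|cd|c8|05|23|72|69|07|
→ t1 |a3|f1|cd|99|c8|cb|05|62|
→ t2 |62|05|cb|c8|99|cd|f1|a3|

RES = [0x62, 0x05, 0xcb, 0xc8, 0x99, 0xcd, 0xf1, 0xa3]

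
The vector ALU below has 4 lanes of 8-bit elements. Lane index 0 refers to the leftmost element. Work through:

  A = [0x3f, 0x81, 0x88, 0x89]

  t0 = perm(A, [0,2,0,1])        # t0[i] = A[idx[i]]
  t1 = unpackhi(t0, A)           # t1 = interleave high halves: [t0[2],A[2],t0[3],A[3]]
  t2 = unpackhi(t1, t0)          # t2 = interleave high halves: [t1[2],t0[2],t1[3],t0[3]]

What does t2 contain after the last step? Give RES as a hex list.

t0 = [0x3f, 0x88, 0x3f, 0x81]
t1 = [0x3f, 0x88, 0x81, 0x89]
t2 = [0x81, 0x3f, 0x89, 0x81]

RES = [ 0x81  0x3f  0x89  0x81 ]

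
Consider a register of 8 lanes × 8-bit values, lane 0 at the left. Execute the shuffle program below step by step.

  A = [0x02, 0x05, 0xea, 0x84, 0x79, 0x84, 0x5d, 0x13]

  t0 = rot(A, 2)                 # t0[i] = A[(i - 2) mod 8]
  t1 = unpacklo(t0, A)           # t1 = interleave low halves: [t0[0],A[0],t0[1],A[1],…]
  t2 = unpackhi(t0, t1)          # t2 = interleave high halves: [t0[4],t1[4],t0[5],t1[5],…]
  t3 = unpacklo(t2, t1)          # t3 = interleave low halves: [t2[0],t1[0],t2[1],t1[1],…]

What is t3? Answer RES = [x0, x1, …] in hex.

RES = [0xea, 0x5d, 0x02, 0x02, 0x84, 0x13, 0xea, 0x05]

  t0: 5d 13 02 05 ea 84 79 84
  t1: 5d 02 13 05 02 ea 05 84
  t2: ea 02 84 ea 79 05 84 84
  t3: ea 5d 02 02 84 13 ea 05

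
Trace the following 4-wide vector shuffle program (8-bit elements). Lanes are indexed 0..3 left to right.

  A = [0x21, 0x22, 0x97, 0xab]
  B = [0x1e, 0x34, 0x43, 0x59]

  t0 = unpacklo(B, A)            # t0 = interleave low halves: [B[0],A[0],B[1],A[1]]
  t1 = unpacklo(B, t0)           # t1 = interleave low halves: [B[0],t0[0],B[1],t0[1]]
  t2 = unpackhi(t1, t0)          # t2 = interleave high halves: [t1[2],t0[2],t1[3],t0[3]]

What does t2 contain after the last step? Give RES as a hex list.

  t0: 1e 21 34 22
  t1: 1e 1e 34 21
  t2: 34 34 21 22

RES = [0x34, 0x34, 0x21, 0x22]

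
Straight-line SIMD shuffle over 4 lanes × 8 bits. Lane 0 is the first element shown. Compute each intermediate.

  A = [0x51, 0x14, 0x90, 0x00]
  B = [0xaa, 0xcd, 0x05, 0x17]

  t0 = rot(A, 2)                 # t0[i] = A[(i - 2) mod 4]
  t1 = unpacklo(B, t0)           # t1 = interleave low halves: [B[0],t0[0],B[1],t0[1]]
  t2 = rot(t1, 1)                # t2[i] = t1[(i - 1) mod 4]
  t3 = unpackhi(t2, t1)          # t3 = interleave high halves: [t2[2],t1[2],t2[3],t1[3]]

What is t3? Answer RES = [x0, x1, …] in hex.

RES = [0x90, 0xcd, 0xcd, 0x00]

  t0: 90 00 51 14
  t1: aa 90 cd 00
  t2: 00 aa 90 cd
  t3: 90 cd cd 00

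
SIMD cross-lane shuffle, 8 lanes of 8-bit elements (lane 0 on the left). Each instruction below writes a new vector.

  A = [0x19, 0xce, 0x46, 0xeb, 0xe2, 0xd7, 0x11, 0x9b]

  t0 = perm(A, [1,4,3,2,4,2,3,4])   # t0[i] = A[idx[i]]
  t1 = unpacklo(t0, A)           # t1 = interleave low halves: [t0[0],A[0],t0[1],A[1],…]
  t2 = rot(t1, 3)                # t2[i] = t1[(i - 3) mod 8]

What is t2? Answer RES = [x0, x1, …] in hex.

t0 = [0xce, 0xe2, 0xeb, 0x46, 0xe2, 0x46, 0xeb, 0xe2]
t1 = [0xce, 0x19, 0xe2, 0xce, 0xeb, 0x46, 0x46, 0xeb]
t2 = [0x46, 0x46, 0xeb, 0xce, 0x19, 0xe2, 0xce, 0xeb]

RES = [0x46, 0x46, 0xeb, 0xce, 0x19, 0xe2, 0xce, 0xeb]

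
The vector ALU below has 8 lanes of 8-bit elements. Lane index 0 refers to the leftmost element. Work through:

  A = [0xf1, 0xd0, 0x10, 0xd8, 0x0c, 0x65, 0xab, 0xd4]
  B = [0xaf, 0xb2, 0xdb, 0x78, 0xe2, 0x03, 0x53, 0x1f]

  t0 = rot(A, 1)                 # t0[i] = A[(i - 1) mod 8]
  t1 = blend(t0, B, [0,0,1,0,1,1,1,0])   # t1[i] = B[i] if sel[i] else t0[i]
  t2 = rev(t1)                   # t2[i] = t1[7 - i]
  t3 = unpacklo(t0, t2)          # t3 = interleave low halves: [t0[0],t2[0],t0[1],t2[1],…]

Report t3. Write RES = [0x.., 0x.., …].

  t0: d4 f1 d0 10 d8 0c 65 ab
  t1: d4 f1 db 10 e2 03 53 ab
  t2: ab 53 03 e2 10 db f1 d4
  t3: d4 ab f1 53 d0 03 10 e2

RES = [ 0xd4  0xab  0xf1  0x53  0xd0  0x03  0x10  0xe2 ]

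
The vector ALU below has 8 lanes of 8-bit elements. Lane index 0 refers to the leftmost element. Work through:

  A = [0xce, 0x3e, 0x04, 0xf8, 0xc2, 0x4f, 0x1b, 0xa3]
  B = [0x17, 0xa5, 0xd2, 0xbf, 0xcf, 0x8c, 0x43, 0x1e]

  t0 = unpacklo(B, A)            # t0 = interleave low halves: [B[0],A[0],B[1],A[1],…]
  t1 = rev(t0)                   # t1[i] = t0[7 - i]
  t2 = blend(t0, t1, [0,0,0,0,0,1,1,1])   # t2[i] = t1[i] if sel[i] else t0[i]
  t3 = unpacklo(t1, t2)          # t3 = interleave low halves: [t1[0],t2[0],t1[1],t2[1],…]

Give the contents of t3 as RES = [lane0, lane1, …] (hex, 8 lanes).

  t0: 17 ce a5 3e d2 04 bf f8
  t1: f8 bf 04 d2 3e a5 ce 17
  t2: 17 ce a5 3e d2 a5 ce 17
  t3: f8 17 bf ce 04 a5 d2 3e

RES = [0xf8, 0x17, 0xbf, 0xce, 0x04, 0xa5, 0xd2, 0x3e]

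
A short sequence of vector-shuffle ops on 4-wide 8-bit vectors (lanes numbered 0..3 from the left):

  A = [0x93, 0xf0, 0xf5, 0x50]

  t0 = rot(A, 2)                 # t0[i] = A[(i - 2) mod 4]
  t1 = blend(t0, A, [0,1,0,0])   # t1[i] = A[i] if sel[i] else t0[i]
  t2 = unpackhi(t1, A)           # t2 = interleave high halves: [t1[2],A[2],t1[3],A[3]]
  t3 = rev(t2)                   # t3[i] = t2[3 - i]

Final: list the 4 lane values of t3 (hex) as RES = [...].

  t0: f5 50 93 f0
  t1: f5 f0 93 f0
  t2: 93 f5 f0 50
  t3: 50 f0 f5 93

RES = [ 0x50  0xf0  0xf5  0x93 ]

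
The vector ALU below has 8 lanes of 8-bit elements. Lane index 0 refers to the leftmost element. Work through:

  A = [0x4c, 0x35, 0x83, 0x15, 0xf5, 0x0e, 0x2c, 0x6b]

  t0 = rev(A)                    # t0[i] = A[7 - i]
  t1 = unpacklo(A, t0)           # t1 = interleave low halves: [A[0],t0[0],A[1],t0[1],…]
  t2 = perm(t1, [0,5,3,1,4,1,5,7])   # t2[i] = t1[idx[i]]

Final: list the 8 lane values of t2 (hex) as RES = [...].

t0 = [0x6b, 0x2c, 0x0e, 0xf5, 0x15, 0x83, 0x35, 0x4c]
t1 = [0x4c, 0x6b, 0x35, 0x2c, 0x83, 0x0e, 0x15, 0xf5]
t2 = [0x4c, 0x0e, 0x2c, 0x6b, 0x83, 0x6b, 0x0e, 0xf5]

RES = [ 0x4c  0x0e  0x2c  0x6b  0x83  0x6b  0x0e  0xf5 ]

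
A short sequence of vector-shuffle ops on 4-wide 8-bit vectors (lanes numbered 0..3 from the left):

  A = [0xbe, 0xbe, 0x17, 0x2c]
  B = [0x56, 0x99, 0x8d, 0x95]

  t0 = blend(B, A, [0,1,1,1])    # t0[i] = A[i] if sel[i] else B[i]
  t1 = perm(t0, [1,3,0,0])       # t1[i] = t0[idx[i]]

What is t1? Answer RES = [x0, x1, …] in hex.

  t0: 56 be 17 2c
  t1: be 2c 56 56

RES = [0xbe, 0x2c, 0x56, 0x56]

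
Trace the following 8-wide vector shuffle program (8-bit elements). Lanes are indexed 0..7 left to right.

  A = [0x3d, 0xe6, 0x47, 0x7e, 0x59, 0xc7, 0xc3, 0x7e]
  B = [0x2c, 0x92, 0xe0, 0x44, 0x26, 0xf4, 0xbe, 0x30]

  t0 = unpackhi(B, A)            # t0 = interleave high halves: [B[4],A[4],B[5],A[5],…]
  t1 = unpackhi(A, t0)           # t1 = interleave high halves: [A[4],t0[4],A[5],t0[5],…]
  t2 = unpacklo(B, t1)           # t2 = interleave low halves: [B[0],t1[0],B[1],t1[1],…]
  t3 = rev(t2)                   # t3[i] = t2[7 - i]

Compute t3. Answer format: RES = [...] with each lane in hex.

  t0: 26 59 f4 c7 be c3 30 7e
  t1: 59 be c7 c3 c3 30 7e 7e
  t2: 2c 59 92 be e0 c7 44 c3
  t3: c3 44 c7 e0 be 92 59 2c

RES = [0xc3, 0x44, 0xc7, 0xe0, 0xbe, 0x92, 0x59, 0x2c]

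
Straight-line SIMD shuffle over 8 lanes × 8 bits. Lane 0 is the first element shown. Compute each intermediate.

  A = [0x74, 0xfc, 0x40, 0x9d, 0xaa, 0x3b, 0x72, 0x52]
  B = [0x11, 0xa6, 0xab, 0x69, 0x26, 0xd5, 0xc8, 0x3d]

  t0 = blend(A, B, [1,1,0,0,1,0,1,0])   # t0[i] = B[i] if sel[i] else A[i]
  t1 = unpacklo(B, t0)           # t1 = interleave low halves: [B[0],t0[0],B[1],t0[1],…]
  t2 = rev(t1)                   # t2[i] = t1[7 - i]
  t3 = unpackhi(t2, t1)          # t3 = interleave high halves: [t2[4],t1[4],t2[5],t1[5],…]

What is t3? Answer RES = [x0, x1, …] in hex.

  t0: 11 a6 40 9d 26 3b c8 52
  t1: 11 11 a6 a6 ab 40 69 9d
  t2: 9d 69 40 ab a6 a6 11 11
  t3: a6 ab a6 40 11 69 11 9d

RES = [ 0xa6  0xab  0xa6  0x40  0x11  0x69  0x11  0x9d ]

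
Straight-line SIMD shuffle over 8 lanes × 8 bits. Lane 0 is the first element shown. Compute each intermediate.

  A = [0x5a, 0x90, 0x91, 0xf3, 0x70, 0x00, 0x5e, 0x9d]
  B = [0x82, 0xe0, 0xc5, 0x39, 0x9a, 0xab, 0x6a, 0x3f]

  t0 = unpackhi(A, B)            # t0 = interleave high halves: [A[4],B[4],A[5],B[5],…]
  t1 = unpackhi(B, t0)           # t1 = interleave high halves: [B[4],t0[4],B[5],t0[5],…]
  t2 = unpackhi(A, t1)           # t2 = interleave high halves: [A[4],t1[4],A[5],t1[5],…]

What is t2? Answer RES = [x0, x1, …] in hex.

RES = [ 0x70  0x6a  0x00  0x9d  0x5e  0x3f  0x9d  0x3f ]

t0 = [0x70, 0x9a, 0x00, 0xab, 0x5e, 0x6a, 0x9d, 0x3f]
t1 = [0x9a, 0x5e, 0xab, 0x6a, 0x6a, 0x9d, 0x3f, 0x3f]
t2 = [0x70, 0x6a, 0x00, 0x9d, 0x5e, 0x3f, 0x9d, 0x3f]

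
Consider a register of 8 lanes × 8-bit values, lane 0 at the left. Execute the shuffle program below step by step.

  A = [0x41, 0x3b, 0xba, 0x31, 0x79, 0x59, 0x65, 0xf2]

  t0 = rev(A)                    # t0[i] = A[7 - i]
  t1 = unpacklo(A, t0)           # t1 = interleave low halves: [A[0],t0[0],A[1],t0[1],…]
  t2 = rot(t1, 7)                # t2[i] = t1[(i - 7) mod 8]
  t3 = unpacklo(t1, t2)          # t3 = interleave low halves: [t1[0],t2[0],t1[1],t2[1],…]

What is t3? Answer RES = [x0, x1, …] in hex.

t0 = [0xf2, 0x65, 0x59, 0x79, 0x31, 0xba, 0x3b, 0x41]
t1 = [0x41, 0xf2, 0x3b, 0x65, 0xba, 0x59, 0x31, 0x79]
t2 = [0xf2, 0x3b, 0x65, 0xba, 0x59, 0x31, 0x79, 0x41]
t3 = [0x41, 0xf2, 0xf2, 0x3b, 0x3b, 0x65, 0x65, 0xba]

RES = [ 0x41  0xf2  0xf2  0x3b  0x3b  0x65  0x65  0xba ]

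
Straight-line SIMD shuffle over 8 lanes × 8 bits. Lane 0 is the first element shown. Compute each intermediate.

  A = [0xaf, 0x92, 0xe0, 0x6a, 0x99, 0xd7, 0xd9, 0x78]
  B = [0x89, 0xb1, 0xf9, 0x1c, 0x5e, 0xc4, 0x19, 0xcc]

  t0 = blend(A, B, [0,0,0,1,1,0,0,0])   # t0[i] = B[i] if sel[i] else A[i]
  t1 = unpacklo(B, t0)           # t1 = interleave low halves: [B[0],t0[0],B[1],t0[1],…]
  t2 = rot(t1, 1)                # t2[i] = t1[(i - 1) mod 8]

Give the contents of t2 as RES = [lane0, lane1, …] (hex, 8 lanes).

→ t0 |af|92|e0|1c|5e|d7|d9|78|
→ t1 |89|af|b1|92|f9|e0|1c|1c|
→ t2 |1c|89|af|b1|92|f9|e0|1c|

RES = [ 0x1c  0x89  0xaf  0xb1  0x92  0xf9  0xe0  0x1c ]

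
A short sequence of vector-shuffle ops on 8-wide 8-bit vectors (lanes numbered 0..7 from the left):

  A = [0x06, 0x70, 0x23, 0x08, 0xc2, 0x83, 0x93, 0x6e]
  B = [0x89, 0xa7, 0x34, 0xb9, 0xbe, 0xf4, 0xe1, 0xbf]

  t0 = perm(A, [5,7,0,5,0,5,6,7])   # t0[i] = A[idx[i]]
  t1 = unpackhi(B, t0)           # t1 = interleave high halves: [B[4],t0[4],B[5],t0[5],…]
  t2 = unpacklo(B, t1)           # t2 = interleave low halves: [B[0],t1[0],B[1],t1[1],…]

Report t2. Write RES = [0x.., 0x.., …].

RES = [ 0x89  0xbe  0xa7  0x06  0x34  0xf4  0xb9  0x83 ]

  t0: 83 6e 06 83 06 83 93 6e
  t1: be 06 f4 83 e1 93 bf 6e
  t2: 89 be a7 06 34 f4 b9 83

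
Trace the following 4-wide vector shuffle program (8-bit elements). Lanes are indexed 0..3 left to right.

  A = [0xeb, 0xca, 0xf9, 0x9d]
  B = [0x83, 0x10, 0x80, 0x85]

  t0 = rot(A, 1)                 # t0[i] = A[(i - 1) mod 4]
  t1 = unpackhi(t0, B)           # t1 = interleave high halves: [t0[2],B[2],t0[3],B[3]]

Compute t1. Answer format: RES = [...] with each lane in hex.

t0 = [0x9d, 0xeb, 0xca, 0xf9]
t1 = [0xca, 0x80, 0xf9, 0x85]

RES = [ 0xca  0x80  0xf9  0x85 ]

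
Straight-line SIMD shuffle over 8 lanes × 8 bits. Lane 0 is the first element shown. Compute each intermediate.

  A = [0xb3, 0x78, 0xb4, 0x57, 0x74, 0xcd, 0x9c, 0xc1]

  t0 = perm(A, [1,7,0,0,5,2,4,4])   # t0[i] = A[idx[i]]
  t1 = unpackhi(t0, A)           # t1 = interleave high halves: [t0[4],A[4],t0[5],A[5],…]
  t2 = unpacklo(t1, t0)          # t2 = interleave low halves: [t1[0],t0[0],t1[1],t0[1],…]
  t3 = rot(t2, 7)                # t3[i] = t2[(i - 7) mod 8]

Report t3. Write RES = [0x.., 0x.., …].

t0 = [0x78, 0xc1, 0xb3, 0xb3, 0xcd, 0xb4, 0x74, 0x74]
t1 = [0xcd, 0x74, 0xb4, 0xcd, 0x74, 0x9c, 0x74, 0xc1]
t2 = [0xcd, 0x78, 0x74, 0xc1, 0xb4, 0xb3, 0xcd, 0xb3]
t3 = [0x78, 0x74, 0xc1, 0xb4, 0xb3, 0xcd, 0xb3, 0xcd]

RES = [0x78, 0x74, 0xc1, 0xb4, 0xb3, 0xcd, 0xb3, 0xcd]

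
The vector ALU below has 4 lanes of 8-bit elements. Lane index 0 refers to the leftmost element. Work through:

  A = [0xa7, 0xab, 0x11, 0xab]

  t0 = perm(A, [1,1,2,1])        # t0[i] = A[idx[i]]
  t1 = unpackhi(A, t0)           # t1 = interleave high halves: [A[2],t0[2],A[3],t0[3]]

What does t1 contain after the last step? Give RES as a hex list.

RES = [0x11, 0x11, 0xab, 0xab]

t0 = [0xab, 0xab, 0x11, 0xab]
t1 = [0x11, 0x11, 0xab, 0xab]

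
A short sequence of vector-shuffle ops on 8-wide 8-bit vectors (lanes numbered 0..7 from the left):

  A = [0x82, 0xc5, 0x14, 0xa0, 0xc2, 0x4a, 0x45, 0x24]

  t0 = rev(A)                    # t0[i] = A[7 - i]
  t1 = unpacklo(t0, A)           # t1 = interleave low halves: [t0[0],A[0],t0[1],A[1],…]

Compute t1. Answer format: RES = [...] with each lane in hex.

RES = [0x24, 0x82, 0x45, 0xc5, 0x4a, 0x14, 0xc2, 0xa0]

t0 = [0x24, 0x45, 0x4a, 0xc2, 0xa0, 0x14, 0xc5, 0x82]
t1 = [0x24, 0x82, 0x45, 0xc5, 0x4a, 0x14, 0xc2, 0xa0]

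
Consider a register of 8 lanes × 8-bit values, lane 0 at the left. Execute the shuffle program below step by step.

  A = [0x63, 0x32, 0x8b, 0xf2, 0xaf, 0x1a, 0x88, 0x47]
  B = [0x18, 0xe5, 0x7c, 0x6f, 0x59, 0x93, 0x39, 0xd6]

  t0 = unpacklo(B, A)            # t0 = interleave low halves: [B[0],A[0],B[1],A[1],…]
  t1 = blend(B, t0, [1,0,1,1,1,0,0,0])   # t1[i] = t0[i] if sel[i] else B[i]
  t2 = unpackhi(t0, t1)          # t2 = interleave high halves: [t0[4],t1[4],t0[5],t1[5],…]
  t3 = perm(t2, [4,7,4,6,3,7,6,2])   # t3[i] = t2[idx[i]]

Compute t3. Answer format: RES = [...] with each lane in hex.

RES = [ 0x6f  0xd6  0x6f  0xf2  0x93  0xd6  0xf2  0x8b ]

→ t0 |18|63|e5|32|7c|8b|6f|f2|
→ t1 |18|e5|e5|32|7c|93|39|d6|
→ t2 |7c|7c|8b|93|6f|39|f2|d6|
→ t3 |6f|d6|6f|f2|93|d6|f2|8b|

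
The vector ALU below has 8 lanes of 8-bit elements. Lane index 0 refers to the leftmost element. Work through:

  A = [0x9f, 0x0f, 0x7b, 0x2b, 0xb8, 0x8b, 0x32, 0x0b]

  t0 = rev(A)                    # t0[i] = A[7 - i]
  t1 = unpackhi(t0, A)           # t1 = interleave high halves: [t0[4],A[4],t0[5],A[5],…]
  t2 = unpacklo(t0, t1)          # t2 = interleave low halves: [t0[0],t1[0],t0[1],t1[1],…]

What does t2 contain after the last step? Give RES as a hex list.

t0 = [0x0b, 0x32, 0x8b, 0xb8, 0x2b, 0x7b, 0x0f, 0x9f]
t1 = [0x2b, 0xb8, 0x7b, 0x8b, 0x0f, 0x32, 0x9f, 0x0b]
t2 = [0x0b, 0x2b, 0x32, 0xb8, 0x8b, 0x7b, 0xb8, 0x8b]

RES = [0x0b, 0x2b, 0x32, 0xb8, 0x8b, 0x7b, 0xb8, 0x8b]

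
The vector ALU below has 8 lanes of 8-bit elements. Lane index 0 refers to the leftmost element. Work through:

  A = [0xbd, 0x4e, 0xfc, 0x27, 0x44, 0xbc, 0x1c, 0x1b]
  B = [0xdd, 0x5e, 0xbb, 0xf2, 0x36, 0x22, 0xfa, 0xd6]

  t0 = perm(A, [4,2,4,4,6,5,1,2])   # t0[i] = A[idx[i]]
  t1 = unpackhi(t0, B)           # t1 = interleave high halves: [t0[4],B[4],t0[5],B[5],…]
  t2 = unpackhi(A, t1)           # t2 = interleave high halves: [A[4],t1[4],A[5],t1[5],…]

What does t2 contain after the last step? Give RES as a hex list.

→ t0 |44|fc|44|44|1c|bc|4e|fc|
→ t1 |1c|36|bc|22|4e|fa|fc|d6|
→ t2 |44|4e|bc|fa|1c|fc|1b|d6|

RES = [ 0x44  0x4e  0xbc  0xfa  0x1c  0xfc  0x1b  0xd6 ]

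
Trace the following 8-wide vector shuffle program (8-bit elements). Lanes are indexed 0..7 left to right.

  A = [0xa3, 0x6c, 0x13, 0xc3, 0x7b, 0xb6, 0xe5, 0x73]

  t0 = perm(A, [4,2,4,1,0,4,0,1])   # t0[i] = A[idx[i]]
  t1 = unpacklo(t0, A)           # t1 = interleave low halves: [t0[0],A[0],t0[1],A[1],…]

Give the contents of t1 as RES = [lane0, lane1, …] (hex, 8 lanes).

  t0: 7b 13 7b 6c a3 7b a3 6c
  t1: 7b a3 13 6c 7b 13 6c c3

RES = [ 0x7b  0xa3  0x13  0x6c  0x7b  0x13  0x6c  0xc3 ]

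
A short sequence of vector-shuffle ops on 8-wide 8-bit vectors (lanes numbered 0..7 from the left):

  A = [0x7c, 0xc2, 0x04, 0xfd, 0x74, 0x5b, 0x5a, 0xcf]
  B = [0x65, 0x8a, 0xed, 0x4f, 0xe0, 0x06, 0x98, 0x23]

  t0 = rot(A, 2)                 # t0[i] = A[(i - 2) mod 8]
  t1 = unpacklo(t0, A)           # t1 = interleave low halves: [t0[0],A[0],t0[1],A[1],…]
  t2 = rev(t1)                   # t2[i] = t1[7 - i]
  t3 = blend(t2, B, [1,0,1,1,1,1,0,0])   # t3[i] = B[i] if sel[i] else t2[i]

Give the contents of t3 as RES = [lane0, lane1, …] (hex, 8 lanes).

RES = [0x65, 0xc2, 0xed, 0x4f, 0xe0, 0x06, 0x7c, 0x5a]

  t0: 5a cf 7c c2 04 fd 74 5b
  t1: 5a 7c cf c2 7c 04 c2 fd
  t2: fd c2 04 7c c2 cf 7c 5a
  t3: 65 c2 ed 4f e0 06 7c 5a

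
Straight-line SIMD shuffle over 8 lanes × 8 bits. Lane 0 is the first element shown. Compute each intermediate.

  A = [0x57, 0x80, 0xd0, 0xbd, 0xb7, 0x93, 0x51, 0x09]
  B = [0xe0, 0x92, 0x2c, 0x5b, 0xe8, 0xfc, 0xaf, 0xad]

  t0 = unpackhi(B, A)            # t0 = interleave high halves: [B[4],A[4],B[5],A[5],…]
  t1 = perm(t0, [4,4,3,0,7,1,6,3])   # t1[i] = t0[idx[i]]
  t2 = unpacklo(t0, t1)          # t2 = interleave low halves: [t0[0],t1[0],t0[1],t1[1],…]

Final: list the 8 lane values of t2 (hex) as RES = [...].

→ t0 |e8|b7|fc|93|af|51|ad|09|
→ t1 |af|af|93|e8|09|b7|ad|93|
→ t2 |e8|af|b7|af|fc|93|93|e8|

RES = [ 0xe8  0xaf  0xb7  0xaf  0xfc  0x93  0x93  0xe8 ]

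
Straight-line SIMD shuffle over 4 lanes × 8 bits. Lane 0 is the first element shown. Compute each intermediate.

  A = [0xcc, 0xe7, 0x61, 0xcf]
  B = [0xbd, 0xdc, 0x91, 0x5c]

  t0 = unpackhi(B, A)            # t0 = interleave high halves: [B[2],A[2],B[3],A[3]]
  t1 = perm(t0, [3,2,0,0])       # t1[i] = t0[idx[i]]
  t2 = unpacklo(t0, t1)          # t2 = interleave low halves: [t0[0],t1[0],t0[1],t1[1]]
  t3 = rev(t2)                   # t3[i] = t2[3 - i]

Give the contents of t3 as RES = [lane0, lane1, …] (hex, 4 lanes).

→ t0 |91|61|5c|cf|
→ t1 |cf|5c|91|91|
→ t2 |91|cf|61|5c|
→ t3 |5c|61|cf|91|

RES = [ 0x5c  0x61  0xcf  0x91 ]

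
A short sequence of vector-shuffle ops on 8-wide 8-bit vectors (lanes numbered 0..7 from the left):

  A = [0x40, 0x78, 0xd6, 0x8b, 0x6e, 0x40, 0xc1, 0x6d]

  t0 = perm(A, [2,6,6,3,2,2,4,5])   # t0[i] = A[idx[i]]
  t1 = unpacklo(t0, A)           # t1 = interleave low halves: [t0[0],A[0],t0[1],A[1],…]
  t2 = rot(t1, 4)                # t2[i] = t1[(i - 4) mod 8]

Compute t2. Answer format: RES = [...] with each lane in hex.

RES = [ 0xc1  0xd6  0x8b  0x8b  0xd6  0x40  0xc1  0x78 ]

  t0: d6 c1 c1 8b d6 d6 6e 40
  t1: d6 40 c1 78 c1 d6 8b 8b
  t2: c1 d6 8b 8b d6 40 c1 78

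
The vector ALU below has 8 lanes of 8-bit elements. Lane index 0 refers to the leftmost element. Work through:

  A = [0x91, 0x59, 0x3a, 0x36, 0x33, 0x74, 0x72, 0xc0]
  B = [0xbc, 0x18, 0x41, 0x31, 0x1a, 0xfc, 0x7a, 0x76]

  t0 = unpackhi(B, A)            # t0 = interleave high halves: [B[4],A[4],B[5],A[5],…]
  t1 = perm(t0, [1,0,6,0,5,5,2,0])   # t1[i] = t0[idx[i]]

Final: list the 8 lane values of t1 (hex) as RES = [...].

  t0: 1a 33 fc 74 7a 72 76 c0
  t1: 33 1a 76 1a 72 72 fc 1a

RES = [0x33, 0x1a, 0x76, 0x1a, 0x72, 0x72, 0xfc, 0x1a]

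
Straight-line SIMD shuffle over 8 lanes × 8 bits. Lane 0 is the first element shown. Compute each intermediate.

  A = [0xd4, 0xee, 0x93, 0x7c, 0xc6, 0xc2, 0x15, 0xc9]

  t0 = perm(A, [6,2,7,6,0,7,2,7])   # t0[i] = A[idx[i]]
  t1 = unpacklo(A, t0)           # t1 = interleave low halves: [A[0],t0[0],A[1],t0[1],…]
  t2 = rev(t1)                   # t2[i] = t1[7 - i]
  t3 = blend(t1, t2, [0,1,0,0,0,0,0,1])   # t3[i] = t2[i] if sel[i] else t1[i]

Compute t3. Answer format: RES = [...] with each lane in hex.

t0 = [0x15, 0x93, 0xc9, 0x15, 0xd4, 0xc9, 0x93, 0xc9]
t1 = [0xd4, 0x15, 0xee, 0x93, 0x93, 0xc9, 0x7c, 0x15]
t2 = [0x15, 0x7c, 0xc9, 0x93, 0x93, 0xee, 0x15, 0xd4]
t3 = [0xd4, 0x7c, 0xee, 0x93, 0x93, 0xc9, 0x7c, 0xd4]

RES = [ 0xd4  0x7c  0xee  0x93  0x93  0xc9  0x7c  0xd4 ]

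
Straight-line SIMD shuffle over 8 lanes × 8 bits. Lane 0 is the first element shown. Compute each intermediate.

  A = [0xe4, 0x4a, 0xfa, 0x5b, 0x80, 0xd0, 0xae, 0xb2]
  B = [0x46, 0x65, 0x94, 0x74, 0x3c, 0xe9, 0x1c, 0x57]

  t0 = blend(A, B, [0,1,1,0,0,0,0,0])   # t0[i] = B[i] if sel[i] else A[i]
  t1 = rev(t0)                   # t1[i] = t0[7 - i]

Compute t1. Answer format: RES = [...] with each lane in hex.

RES = [ 0xb2  0xae  0xd0  0x80  0x5b  0x94  0x65  0xe4 ]

t0 = [0xe4, 0x65, 0x94, 0x5b, 0x80, 0xd0, 0xae, 0xb2]
t1 = [0xb2, 0xae, 0xd0, 0x80, 0x5b, 0x94, 0x65, 0xe4]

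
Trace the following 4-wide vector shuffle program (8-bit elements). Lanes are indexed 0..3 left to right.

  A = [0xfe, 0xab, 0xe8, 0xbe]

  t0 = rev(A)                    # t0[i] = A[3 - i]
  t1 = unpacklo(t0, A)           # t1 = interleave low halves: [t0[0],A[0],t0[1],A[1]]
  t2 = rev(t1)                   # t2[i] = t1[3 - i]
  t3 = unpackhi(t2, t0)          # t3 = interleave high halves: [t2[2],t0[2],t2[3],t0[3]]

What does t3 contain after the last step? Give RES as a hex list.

RES = [ 0xfe  0xab  0xbe  0xfe ]

  t0: be e8 ab fe
  t1: be fe e8 ab
  t2: ab e8 fe be
  t3: fe ab be fe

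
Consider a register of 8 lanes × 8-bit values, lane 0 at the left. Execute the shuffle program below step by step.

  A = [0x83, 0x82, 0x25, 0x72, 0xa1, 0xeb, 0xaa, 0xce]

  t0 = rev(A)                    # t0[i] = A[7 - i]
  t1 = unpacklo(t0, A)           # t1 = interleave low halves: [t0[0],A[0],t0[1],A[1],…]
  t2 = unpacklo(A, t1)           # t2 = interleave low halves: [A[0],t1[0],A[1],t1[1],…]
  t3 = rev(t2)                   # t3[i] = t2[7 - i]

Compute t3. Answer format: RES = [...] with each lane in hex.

  t0: ce aa eb a1 72 25 82 83
  t1: ce 83 aa 82 eb 25 a1 72
  t2: 83 ce 82 83 25 aa 72 82
  t3: 82 72 aa 25 83 82 ce 83

RES = [ 0x82  0x72  0xaa  0x25  0x83  0x82  0xce  0x83 ]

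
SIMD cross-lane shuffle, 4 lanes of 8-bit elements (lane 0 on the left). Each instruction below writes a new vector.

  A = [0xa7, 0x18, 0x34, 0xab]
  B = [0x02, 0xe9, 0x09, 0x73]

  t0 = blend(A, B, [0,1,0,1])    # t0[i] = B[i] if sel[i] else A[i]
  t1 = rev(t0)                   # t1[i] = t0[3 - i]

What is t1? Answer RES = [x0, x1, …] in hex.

→ t0 |a7|e9|34|73|
→ t1 |73|34|e9|a7|

RES = [0x73, 0x34, 0xe9, 0xa7]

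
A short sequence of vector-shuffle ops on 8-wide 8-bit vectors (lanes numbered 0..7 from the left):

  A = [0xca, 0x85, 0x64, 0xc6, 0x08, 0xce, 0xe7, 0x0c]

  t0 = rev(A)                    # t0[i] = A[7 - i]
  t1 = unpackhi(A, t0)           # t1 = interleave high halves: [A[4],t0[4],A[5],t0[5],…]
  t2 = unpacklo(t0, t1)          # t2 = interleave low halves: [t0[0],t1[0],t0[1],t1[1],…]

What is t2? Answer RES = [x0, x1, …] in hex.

  t0: 0c e7 ce 08 c6 64 85 ca
  t1: 08 c6 ce 64 e7 85 0c ca
  t2: 0c 08 e7 c6 ce ce 08 64

RES = [ 0x0c  0x08  0xe7  0xc6  0xce  0xce  0x08  0x64 ]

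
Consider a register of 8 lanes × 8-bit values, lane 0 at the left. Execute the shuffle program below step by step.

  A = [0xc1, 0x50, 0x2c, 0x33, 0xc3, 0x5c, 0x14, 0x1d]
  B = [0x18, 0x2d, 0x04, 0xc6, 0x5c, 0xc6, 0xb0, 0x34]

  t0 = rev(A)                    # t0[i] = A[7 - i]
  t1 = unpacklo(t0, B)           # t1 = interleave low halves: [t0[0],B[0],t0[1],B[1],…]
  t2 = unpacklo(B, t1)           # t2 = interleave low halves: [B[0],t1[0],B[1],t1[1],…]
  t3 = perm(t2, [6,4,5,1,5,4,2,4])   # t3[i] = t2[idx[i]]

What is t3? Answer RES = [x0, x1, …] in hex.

RES = [0xc6, 0x04, 0x14, 0x1d, 0x14, 0x04, 0x2d, 0x04]

→ t0 |1d|14|5c|c3|33|2c|50|c1|
→ t1 |1d|18|14|2d|5c|04|c3|c6|
→ t2 |18|1d|2d|18|04|14|c6|2d|
→ t3 |c6|04|14|1d|14|04|2d|04|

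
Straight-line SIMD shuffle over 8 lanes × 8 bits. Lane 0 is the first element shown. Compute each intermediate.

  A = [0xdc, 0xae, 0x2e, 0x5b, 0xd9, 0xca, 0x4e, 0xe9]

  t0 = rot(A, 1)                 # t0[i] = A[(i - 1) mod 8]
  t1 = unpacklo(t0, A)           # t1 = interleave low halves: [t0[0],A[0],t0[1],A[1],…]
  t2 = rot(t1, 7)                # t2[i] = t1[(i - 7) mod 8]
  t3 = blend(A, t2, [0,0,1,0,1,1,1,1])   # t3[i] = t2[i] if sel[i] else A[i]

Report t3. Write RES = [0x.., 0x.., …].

RES = [0xdc, 0xae, 0xae, 0x5b, 0x2e, 0x2e, 0x5b, 0xe9]

t0 = [0xe9, 0xdc, 0xae, 0x2e, 0x5b, 0xd9, 0xca, 0x4e]
t1 = [0xe9, 0xdc, 0xdc, 0xae, 0xae, 0x2e, 0x2e, 0x5b]
t2 = [0xdc, 0xdc, 0xae, 0xae, 0x2e, 0x2e, 0x5b, 0xe9]
t3 = [0xdc, 0xae, 0xae, 0x5b, 0x2e, 0x2e, 0x5b, 0xe9]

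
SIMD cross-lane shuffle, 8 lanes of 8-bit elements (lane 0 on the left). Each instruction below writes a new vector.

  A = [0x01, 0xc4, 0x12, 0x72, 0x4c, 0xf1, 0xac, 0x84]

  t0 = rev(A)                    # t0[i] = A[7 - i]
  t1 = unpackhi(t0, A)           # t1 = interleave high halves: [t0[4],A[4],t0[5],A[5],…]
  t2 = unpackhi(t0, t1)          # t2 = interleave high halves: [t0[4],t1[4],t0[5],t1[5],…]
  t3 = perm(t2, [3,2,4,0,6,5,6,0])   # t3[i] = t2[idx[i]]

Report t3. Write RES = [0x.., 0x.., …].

RES = [0xac, 0x12, 0xc4, 0x72, 0x01, 0x01, 0x01, 0x72]

→ t0 |84|ac|f1|4c|72|12|c4|01|
→ t1 |72|4c|12|f1|c4|ac|01|84|
→ t2 |72|c4|12|ac|c4|01|01|84|
→ t3 |ac|12|c4|72|01|01|01|72|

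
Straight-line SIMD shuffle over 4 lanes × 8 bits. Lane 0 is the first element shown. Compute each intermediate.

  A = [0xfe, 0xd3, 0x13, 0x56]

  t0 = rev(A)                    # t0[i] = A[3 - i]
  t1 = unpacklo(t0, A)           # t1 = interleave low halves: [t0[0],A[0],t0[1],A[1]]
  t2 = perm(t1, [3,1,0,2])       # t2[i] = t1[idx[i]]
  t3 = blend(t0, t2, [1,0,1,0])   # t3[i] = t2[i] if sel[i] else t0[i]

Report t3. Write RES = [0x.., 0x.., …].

RES = [0xd3, 0x13, 0x56, 0xfe]

  t0: 56 13 d3 fe
  t1: 56 fe 13 d3
  t2: d3 fe 56 13
  t3: d3 13 56 fe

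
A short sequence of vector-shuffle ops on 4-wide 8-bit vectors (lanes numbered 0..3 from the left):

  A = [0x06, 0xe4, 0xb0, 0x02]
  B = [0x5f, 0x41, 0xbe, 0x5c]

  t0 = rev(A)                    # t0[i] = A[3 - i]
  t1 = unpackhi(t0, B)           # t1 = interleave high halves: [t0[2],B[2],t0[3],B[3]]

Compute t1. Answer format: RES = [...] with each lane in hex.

RES = [ 0xe4  0xbe  0x06  0x5c ]

  t0: 02 b0 e4 06
  t1: e4 be 06 5c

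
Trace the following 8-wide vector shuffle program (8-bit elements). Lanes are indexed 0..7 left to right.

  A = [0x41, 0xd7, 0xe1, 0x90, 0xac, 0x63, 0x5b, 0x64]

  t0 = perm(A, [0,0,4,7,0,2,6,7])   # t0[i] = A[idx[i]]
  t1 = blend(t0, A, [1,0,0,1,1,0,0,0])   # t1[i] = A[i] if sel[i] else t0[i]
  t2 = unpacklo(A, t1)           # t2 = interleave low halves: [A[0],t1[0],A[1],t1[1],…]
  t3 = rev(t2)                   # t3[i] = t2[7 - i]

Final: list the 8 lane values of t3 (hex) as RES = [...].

RES = [0x90, 0x90, 0xac, 0xe1, 0x41, 0xd7, 0x41, 0x41]

→ t0 |41|41|ac|64|41|e1|5b|64|
→ t1 |41|41|ac|90|ac|e1|5b|64|
→ t2 |41|41|d7|41|e1|ac|90|90|
→ t3 |90|90|ac|e1|41|d7|41|41|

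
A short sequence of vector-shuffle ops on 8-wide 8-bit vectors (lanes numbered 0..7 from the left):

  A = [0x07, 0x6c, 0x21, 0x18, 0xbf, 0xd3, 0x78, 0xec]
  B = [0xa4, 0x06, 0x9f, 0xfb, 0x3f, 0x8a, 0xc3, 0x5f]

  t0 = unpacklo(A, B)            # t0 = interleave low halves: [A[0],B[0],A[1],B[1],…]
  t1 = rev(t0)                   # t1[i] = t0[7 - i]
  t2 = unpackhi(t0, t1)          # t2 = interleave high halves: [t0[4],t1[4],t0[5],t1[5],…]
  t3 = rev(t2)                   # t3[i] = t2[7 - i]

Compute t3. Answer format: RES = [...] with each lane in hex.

  t0: 07 a4 6c 06 21 9f 18 fb
  t1: fb 18 9f 21 06 6c a4 07
  t2: 21 06 9f 6c 18 a4 fb 07
  t3: 07 fb a4 18 6c 9f 06 21

RES = [ 0x07  0xfb  0xa4  0x18  0x6c  0x9f  0x06  0x21 ]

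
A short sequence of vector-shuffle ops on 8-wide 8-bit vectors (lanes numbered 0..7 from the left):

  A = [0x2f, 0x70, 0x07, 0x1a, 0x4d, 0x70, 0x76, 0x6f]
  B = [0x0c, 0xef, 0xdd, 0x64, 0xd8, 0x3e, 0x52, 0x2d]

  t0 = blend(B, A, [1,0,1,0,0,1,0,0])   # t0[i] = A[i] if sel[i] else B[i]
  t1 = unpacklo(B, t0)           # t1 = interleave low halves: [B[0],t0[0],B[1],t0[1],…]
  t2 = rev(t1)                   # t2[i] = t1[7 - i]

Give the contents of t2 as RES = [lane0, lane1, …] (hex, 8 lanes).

RES = [0x64, 0x64, 0x07, 0xdd, 0xef, 0xef, 0x2f, 0x0c]

t0 = [0x2f, 0xef, 0x07, 0x64, 0xd8, 0x70, 0x52, 0x2d]
t1 = [0x0c, 0x2f, 0xef, 0xef, 0xdd, 0x07, 0x64, 0x64]
t2 = [0x64, 0x64, 0x07, 0xdd, 0xef, 0xef, 0x2f, 0x0c]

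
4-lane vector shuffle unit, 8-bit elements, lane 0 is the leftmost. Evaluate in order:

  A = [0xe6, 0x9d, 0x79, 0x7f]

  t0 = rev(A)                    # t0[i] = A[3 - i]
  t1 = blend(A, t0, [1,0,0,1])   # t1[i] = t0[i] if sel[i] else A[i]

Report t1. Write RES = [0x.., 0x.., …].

RES = [0x7f, 0x9d, 0x79, 0xe6]

  t0: 7f 79 9d e6
  t1: 7f 9d 79 e6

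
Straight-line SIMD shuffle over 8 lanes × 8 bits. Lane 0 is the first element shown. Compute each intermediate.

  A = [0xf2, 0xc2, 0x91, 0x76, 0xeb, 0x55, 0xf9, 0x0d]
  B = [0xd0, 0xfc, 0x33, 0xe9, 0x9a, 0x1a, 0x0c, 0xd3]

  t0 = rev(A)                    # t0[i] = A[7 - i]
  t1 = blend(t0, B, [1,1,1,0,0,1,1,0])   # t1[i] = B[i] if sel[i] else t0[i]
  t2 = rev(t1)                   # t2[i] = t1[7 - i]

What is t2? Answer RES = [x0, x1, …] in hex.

RES = [0xf2, 0x0c, 0x1a, 0x76, 0xeb, 0x33, 0xfc, 0xd0]

→ t0 |0d|f9|55|eb|76|91|c2|f2|
→ t1 |d0|fc|33|eb|76|1a|0c|f2|
→ t2 |f2|0c|1a|76|eb|33|fc|d0|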